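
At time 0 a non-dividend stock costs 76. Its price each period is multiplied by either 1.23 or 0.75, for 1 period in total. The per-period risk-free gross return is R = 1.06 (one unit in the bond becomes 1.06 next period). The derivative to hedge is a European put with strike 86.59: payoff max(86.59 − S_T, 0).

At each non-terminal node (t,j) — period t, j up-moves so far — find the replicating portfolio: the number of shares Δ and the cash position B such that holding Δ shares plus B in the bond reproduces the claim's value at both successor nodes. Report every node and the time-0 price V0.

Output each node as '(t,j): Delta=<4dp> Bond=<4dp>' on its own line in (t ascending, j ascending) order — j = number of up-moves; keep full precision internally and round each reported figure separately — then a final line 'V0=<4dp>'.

(0,0): Delta=-0.8111 Bond=71.5324
V0=9.8866

Risk-neutral probability p* = (R−d)/(u−d) = (1.06−0.75)/(1.23−0.75) = 0.6458.
At expiry t=1: V(1,0)=29.5900, V(1,1)=0.0000
  t=0,j=0: stock 76.0000 → up 93.4800 (V=0.0000), down 57.0000 (V=29.5900). Price 9.8866; hedge Δ=-0.8111, bond B=71.5324.
The time-0 hedge costs 9.8866, which is the no-arbitrage price.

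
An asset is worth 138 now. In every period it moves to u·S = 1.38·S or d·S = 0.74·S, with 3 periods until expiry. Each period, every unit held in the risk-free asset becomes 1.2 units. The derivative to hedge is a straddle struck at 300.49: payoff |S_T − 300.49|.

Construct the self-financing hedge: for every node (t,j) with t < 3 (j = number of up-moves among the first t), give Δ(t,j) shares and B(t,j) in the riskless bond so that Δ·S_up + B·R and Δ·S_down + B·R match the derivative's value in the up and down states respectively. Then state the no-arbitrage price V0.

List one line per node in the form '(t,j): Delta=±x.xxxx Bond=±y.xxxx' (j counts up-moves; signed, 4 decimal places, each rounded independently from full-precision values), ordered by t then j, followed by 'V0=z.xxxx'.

(0,0): Delta=-0.4948 Bond=130.9042
(1,0): Delta=-1.0000 Bond=208.6736
(1,1): Delta=-0.3888 Bond=136.8983
(2,0): Delta=-1.0000 Bond=250.4083
(2,1): Delta=-1.0000 Bond=250.4083
(2,2): Delta=-0.2606 Bond=130.5747
V0=62.6185

No-arbitrage ⇒ martingale measure with p* = (R−d)/(u−d) = 0.7188.
Terminal values V(3,·): V(3,0)=244.5691, V(3,1)=196.2051, V(3,2)=106.0127, V(3,3)=62.1839
  t=2,j=0: stock 75.5688 → up 104.2849 (V=196.2051), down 55.9209 (V=244.5691). Price 174.8395; hedge Δ=-1.0000, bond B=250.4083.
  t=2,j=1: stock 140.9256 → up 194.4773 (V=106.0127), down 104.2849 (V=196.2051). Price 109.4827; hedge Δ=-1.0000, bond B=250.4083.
  t=2,j=2: stock 262.8072 → up 362.6739 (V=62.1839), down 194.4773 (V=106.0127). Price 62.0923; hedge Δ=-0.2606, bond B=130.5747.
  t=1,j=0: stock 102.1200 → up 140.9256 (V=109.4827), down 75.5688 (V=174.8395). Price 106.5536; hedge Δ=-1.0000, bond B=208.6736.
  t=1,j=1: stock 190.4400 → up 262.8072 (V=62.0923), down 140.9256 (V=109.4827). Price 62.8507; hedge Δ=-0.3888, bond B=136.8983.
  t=0,j=0: stock 138.0000 → up 190.4400 (V=62.8507), down 102.1200 (V=106.5536). Price 62.6185; hedge Δ=-0.4948, bond B=130.9042.
Each (Δ,B) replicates both successor values, so the strategy is self-financing and V0 is arbitrage-free.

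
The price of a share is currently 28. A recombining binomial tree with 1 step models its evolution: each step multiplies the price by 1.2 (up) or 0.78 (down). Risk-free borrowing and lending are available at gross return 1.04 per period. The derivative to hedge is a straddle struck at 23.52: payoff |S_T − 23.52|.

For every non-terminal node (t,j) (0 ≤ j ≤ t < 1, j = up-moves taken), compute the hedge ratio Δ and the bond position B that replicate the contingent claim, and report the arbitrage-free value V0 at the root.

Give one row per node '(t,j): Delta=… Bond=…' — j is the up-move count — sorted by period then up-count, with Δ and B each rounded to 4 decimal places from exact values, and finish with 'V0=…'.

(0,0): Delta=0.7143 Bond=-13.3846
V0=6.6154

No-arbitrage ⇒ martingale measure with p* = (R−d)/(u−d) = 0.6190.
At expiry t=1: V(1,0)=1.6800, V(1,1)=10.0800
  t=0,j=0: stock 28.0000 → up 33.6000 (V=10.0800), down 21.8400 (V=1.6800). Price 6.6154; hedge Δ=0.7143, bond B=-13.3846.
Root portfolio cost Δ·28+B reproduces V0=6.6154.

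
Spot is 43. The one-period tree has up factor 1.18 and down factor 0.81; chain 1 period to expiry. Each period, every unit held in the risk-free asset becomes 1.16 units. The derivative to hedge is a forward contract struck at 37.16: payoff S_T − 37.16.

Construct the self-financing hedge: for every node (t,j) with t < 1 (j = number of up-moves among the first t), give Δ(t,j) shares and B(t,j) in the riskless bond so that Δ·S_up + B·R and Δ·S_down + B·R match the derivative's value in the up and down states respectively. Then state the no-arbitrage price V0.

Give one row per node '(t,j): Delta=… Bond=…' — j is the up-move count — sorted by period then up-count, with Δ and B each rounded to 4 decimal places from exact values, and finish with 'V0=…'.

(0,0): Delta=1.0000 Bond=-32.0345
V0=10.9655

The replicating-portfolio and risk-neutral prices coincide; use p* = (1.16−0.81)/(1.18−0.81) = 0.9459 for the latter.
Terminal payoffs: V(1,0)=-2.3300, V(1,1)=13.5800
  t=0,j=0: stock 43.0000 → up 50.7400 (V=13.5800), down 34.8300 (V=-2.3300). Price 10.9655; hedge Δ=1.0000, bond B=-32.0345.
The time-0 hedge costs 10.9655, which is the no-arbitrage price.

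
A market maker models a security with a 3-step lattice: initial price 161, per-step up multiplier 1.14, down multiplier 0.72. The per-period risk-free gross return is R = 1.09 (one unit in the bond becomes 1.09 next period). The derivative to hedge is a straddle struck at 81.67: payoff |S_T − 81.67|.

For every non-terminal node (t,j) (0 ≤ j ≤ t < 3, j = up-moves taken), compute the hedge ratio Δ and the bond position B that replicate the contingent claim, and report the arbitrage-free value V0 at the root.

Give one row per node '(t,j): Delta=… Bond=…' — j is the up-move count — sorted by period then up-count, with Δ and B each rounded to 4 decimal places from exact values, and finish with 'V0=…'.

(0,0): Delta=0.9924 Bond=-61.7824
(1,0): Delta=0.9032 Bond=-57.0033
(1,1): Delta=1.0000 Bond=-68.7400
(2,0): Delta=-0.2311 Bond=32.5346
(2,1): Delta=1.0000 Bond=-74.9266
(2,2): Delta=1.0000 Bond=-74.9266
V0=97.9920

Since d<R<u, set p* = (R−d)/(u−d) = 0.8810; price each node as the discounted p*-expectation of its children.
Terminal payoffs: V(3,0)=21.5771, V(3,1)=13.4771, V(3,2)=68.9796, V(3,3)=156.8586
(2,0): S=83.4624. Δ = (V_up−V_dn)/(S_up−S_dn) = (13.4771−21.5771)/(95.1471−60.0929) = -0.2311. V = [p*·13.4771 + (1−p*)·21.5771]/1.09 = 13.2490. B = V − Δ·S = 32.5346.
(2,1): S=132.1488. Δ = (V_up−V_dn)/(S_up−S_dn) = (68.9796−13.4771)/(150.6496−95.1471) = 1.0000. V = [p*·68.9796 + (1−p*)·13.4771]/1.09 = 57.2222. B = V − Δ·S = -74.9266.
(2,2): S=209.2356. Δ = (V_up−V_dn)/(S_up−S_dn) = (156.8586−68.9796)/(238.5286−150.6496) = 1.0000. V = [p*·156.8586 + (1−p*)·68.9796]/1.09 = 134.3090. B = V − Δ·S = -74.9266.
(1,0): S=115.9200. Δ = (V_up−V_dn)/(S_up−S_dn) = (57.2222−13.2490)/(132.1488−83.4624) = 0.9032. V = [p*·57.2222 + (1−p*)·13.2490]/1.09 = 47.6948. B = V − Δ·S = -57.0033.
(1,1): S=183.5400. Δ = (V_up−V_dn)/(S_up−S_dn) = (134.3090−57.2222)/(209.2356−132.1488) = 1.0000. V = [p*·134.3090 + (1−p*)·57.2222]/1.09 = 114.8000. B = V − Δ·S = -68.7400.
(0,0): S=161.0000. Δ = (V_up−V_dn)/(S_up−S_dn) = (114.8000−47.6948)/(183.5400−115.9200) = 0.9924. V = [p*·114.8000 + (1−p*)·47.6948]/1.09 = 97.9920. B = V − Δ·S = -61.7824.
Check: Δ(0,0)·S0 + B(0,0) = 97.9920 = V0.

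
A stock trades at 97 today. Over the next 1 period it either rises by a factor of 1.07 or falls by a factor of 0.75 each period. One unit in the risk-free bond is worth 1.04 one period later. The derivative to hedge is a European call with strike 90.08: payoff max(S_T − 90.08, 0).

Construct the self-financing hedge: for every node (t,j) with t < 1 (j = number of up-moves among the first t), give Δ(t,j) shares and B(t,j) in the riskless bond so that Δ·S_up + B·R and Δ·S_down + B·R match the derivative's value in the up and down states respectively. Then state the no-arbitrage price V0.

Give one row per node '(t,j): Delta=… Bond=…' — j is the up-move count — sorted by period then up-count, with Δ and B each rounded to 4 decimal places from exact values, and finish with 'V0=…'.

The replicating-portfolio and risk-neutral prices coincide; use p* = (1.04−0.75)/(1.07−0.75) = 0.9062 for the latter.
Terminal payoffs: V(1,0)=0.0000, V(1,1)=13.7100
(0,0): S=97.0000. Δ = (V_up−V_dn)/(S_up−S_dn) = (13.7100−0.0000)/(103.7900−72.7500) = 0.4417. V = [p*·13.7100 + (1−p*)·0.0000]/1.04 = 11.9468. B = V − Δ·S = -30.8969.
Self-financing check: at every node Δ·S+B equals the discounted successor values.

(0,0): Delta=0.4417 Bond=-30.8969
V0=11.9468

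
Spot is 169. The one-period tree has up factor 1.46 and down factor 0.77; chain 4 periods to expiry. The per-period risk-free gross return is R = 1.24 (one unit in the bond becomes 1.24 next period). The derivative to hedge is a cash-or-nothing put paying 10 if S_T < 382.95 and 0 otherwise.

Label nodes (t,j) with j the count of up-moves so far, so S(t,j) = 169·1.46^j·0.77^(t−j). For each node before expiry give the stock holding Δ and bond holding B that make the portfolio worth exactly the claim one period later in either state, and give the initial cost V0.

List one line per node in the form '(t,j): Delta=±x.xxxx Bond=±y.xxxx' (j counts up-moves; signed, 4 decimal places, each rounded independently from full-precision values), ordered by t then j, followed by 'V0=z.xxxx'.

(0,0): Delta=-0.0200 Bond=4.9878
(1,0): Delta=-0.0336 Bond=7.9605
(1,1): Delta=-0.0166 Bond=5.3537
(2,0): Delta=0.0000 Bond=6.5036
(2,1): Delta=-0.0419 Bond=11.4473
(2,2): Delta=-0.0103 Bond=4.3877
(3,0): Delta=0.0000 Bond=8.0645
(3,1): Delta=0.0000 Bond=8.0645
(3,2): Delta=-0.0522 Bond=17.0640
(3,3): Delta=0.0000 Bond=0.0000
V0=1.6143

Risk-neutral probability p* = (R−d)/(u−d) = (1.24−0.77)/(1.46−0.77) = 0.6812.
Payoff layer (t=4): V(4,0)=10.0000, V(4,1)=10.0000, V(4,2)=10.0000, V(4,3)=0.0000, V(4,4)=0.0000
Node (3,0) S=77.1541: V=(p*·10.0000+(1−p*)·10.0000)/1.24=8.0645; Δ=(10.0000−10.0000)/(112.6450−59.4086)=0.0000; B=V−Δ·S=8.0645
Node (3,1) S=146.2921: V=(p*·10.0000+(1−p*)·10.0000)/1.24=8.0645; Δ=(10.0000−10.0000)/(213.5865−112.6450)=0.0000; B=V−Δ·S=8.0645
Node (3,2) S=277.3851: V=(p*·0.0000+(1−p*)·10.0000)/1.24=2.5713; Δ=(0.0000−10.0000)/(404.9823−213.5865)=-0.0522; B=V−Δ·S=17.0640
Node (3,3) S=525.9510: V=(p*·0.0000+(1−p*)·0.0000)/1.24=0.0000; Δ=(0.0000−0.0000)/(767.8884−404.9823)=0.0000; B=V−Δ·S=0.0000
Node (2,0) S=100.2001: V=(p*·8.0645+(1−p*)·8.0645)/1.24=6.5036; Δ=(8.0645−8.0645)/(146.2921−77.1541)=0.0000; B=V−Δ·S=6.5036
Node (2,1) S=189.9898: V=(p*·2.5713+(1−p*)·8.0645)/1.24=3.4861; Δ=(2.5713−8.0645)/(277.3851−146.2921)=-0.0419; B=V−Δ·S=11.4473
Node (2,2) S=360.2404: V=(p*·0.0000+(1−p*)·2.5713)/1.24=0.6612; Δ=(0.0000−2.5713)/(525.9510−277.3851)=-0.0103; B=V−Δ·S=4.3877
Node (1,0) S=130.1300: V=(p*·3.4861+(1−p*)·6.5036)/1.24=3.5873; Δ=(3.4861−6.5036)/(189.9898−100.2001)=-0.0336; B=V−Δ·S=7.9605
Node (1,1) S=246.7400: V=(p*·0.6612+(1−p*)·3.4861)/1.24=1.2596; Δ=(0.6612−3.4861)/(360.2404−189.9898)=-0.0166; B=V−Δ·S=5.3537
Node (0,0) S=169.0000: V=(p*·1.2596+(1−p*)·3.5873)/1.24=1.6143; Δ=(1.2596−3.5873)/(246.7400−130.1300)=-0.0200; B=V−Δ·S=4.9878
The time-0 hedge costs 1.6143, which is the no-arbitrage price.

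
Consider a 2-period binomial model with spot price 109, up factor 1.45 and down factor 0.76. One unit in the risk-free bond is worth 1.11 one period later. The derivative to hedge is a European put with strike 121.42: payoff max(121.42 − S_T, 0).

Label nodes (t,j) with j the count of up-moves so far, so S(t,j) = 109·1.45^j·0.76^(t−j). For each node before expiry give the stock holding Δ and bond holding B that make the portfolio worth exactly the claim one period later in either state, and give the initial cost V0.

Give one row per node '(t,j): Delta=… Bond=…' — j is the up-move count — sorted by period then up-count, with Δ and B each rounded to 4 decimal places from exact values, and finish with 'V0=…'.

(0,0): Delta=-0.3453 Bond=49.6859
(1,0): Delta=-1.0000 Bond=109.3874
(1,1): Delta=-0.0119 Bond=2.4649
V0=12.0491

No-arbitrage ⇒ martingale measure with p* = (R−d)/(u−d) = 0.5072.
Terminal payoffs: V(2,0)=58.4616, V(2,1)=1.3020, V(2,2)=0.0000
(1,0): S=82.8400. Δ = (V_up−V_dn)/(S_up−S_dn) = (1.3020−58.4616)/(120.1180−62.9584) = -1.0000. V = [p*·1.3020 + (1−p*)·58.4616]/1.11 = 26.5474. B = V − Δ·S = 109.3874.
(1,1): S=158.0500. Δ = (V_up−V_dn)/(S_up−S_dn) = (0.0000−1.3020)/(229.1725−120.1180) = -0.0119. V = [p*·0.0000 + (1−p*)·1.3020]/1.11 = 0.5780. B = V − Δ·S = 2.4649.
(0,0): S=109.0000. Δ = (V_up−V_dn)/(S_up−S_dn) = (0.5780−26.5474)/(158.0500−82.8400) = -0.3453. V = [p*·0.5780 + (1−p*)·26.5474]/1.11 = 12.0491. B = V − Δ·S = 49.6859.
Check: Δ(0,0)·S0 + B(0,0) = 12.0491 = V0.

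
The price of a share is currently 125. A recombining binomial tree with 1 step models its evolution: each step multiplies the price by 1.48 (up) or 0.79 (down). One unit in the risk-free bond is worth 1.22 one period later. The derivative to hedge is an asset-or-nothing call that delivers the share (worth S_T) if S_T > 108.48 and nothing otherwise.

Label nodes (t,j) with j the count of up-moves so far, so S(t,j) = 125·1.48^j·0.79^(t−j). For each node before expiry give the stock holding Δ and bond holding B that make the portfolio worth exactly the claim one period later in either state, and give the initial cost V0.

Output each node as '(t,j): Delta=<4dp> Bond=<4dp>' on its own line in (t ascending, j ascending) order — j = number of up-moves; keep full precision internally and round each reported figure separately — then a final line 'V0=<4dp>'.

(0,0): Delta=2.1449 Bond=-173.6161
V0=94.4999

Since d<R<u, set p* = (R−d)/(u−d) = 0.6232; price each node as the discounted p*-expectation of its children.
Terminal values V(1,·): V(1,0)=0.0000, V(1,1)=185.0000
(0,0): S=125.0000. Δ = (V_up−V_dn)/(S_up−S_dn) = (185.0000−0.0000)/(185.0000−98.7500) = 2.1449. V = [p*·185.0000 + (1−p*)·0.0000]/1.22 = 94.4999. B = V − Δ·S = -173.6161.
Check: Δ(0,0)·S0 + B(0,0) = 94.4999 = V0.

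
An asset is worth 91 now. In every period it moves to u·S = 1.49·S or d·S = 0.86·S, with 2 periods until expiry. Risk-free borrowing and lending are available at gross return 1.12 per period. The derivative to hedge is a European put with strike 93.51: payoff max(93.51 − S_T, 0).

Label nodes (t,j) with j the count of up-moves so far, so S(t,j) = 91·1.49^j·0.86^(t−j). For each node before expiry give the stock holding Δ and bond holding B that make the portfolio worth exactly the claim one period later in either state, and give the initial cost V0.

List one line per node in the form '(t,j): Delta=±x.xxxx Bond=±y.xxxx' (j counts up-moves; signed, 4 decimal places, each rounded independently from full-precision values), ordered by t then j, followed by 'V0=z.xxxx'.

No-arbitrage ⇒ martingale measure with p* = (R−d)/(u−d) = 0.4127.
Terminal values V(2,·): V(2,0)=26.2064, V(2,1)=0.0000, V(2,2)=0.0000
(1,0): S=78.2600. Δ = (V_up−V_dn)/(S_up−S_dn) = (0.0000−26.2064)/(116.6074−67.3036) = -0.5315. V = [p*·0.0000 + (1−p*)·26.2064]/1.12 = 13.7420. B = V − Δ·S = 55.3395.
(1,1): S=135.5900. Δ = (V_up−V_dn)/(S_up−S_dn) = (0.0000−0.0000)/(202.0291−116.6074) = 0.0000. V = [p*·0.0000 + (1−p*)·0.0000]/1.12 = 0.0000. B = V − Δ·S = 0.0000.
(0,0): S=91.0000. Δ = (V_up−V_dn)/(S_up−S_dn) = (0.0000−13.7420)/(135.5900−78.2600) = -0.2397. V = [p*·0.0000 + (1−p*)·13.7420]/1.12 = 7.2060. B = V − Δ·S = 29.0187.
Self-financing check: at every node Δ·S+B equals the discounted successor values.

(0,0): Delta=-0.2397 Bond=29.0187
(1,0): Delta=-0.5315 Bond=55.3395
(1,1): Delta=0.0000 Bond=0.0000
V0=7.2060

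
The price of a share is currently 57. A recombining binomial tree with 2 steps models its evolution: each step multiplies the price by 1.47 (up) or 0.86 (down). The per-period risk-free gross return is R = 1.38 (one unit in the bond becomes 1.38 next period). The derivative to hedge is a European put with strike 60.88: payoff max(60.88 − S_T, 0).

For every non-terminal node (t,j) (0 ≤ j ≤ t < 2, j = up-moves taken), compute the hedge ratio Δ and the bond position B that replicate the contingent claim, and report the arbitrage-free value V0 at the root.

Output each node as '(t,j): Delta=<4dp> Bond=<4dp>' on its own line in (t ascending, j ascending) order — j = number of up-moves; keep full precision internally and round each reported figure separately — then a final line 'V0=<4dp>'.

Under the risk-neutral measure, an up-move has probability p* = (R−d)/(u−d) = 0.8525 and values discount at R = 1.38.
Terminal payoffs: V(2,0)=18.7228, V(2,1)=0.0000, V(2,2)=0.0000
  t=1,j=0: stock 49.0200 → up 72.0594 (V=0.0000), down 42.1572 (V=18.7228). Price 2.0017; hedge Δ=-0.6261, bond B=32.6948.
  t=1,j=1: stock 83.7900 → up 123.1713 (V=0.0000), down 72.0594 (V=0.0000). Price 0.0000; hedge Δ=0.0000, bond B=0.0000.
  t=0,j=0: stock 57.0000 → up 83.7900 (V=0.0000), down 49.0200 (V=2.0017). Price 0.2140; hedge Δ=-0.0576, bond B=3.4955.
Check: Δ(0,0)·S0 + B(0,0) = 0.2140 = V0.

(0,0): Delta=-0.0576 Bond=3.4955
(1,0): Delta=-0.6261 Bond=32.6948
(1,1): Delta=0.0000 Bond=0.0000
V0=0.2140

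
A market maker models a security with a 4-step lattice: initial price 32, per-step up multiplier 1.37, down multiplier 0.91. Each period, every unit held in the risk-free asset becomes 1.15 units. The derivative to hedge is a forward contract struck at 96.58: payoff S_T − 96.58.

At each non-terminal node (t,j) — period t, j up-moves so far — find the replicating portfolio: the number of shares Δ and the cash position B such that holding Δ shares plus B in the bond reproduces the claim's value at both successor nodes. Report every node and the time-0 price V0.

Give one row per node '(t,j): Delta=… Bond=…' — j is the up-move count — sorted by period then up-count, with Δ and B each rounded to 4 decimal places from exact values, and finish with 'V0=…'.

(0,0): Delta=1.0000 Bond=-55.2199
(1,0): Delta=1.0000 Bond=-63.5029
(1,1): Delta=1.0000 Bond=-63.5029
(2,0): Delta=1.0000 Bond=-73.0284
(2,1): Delta=1.0000 Bond=-73.0284
(2,2): Delta=1.0000 Bond=-73.0284
(3,0): Delta=1.0000 Bond=-83.9826
(3,1): Delta=1.0000 Bond=-83.9826
(3,2): Delta=1.0000 Bond=-83.9826
(3,3): Delta=1.0000 Bond=-83.9826
V0=-23.2199

The replicating-portfolio and risk-neutral prices coincide; use p* = (1.15−0.91)/(1.37−0.91) = 0.5217 for the latter.
Payoff layer (t=4): V(4,0)=-74.6360, V(4,1)=-63.5434, V(4,2)=-46.8437, V(4,3)=-21.7022, V(4,4)=16.1481
(3,0): S=24.1143. Δ = (V_up−V_dn)/(S_up−S_dn) = (-63.5434−-74.6360)/(33.0366−21.9440) = 1.0000. V = [p*·-63.5434 + (1−p*)·-74.6360]/1.15 = -59.8683. B = V − Δ·S = -83.9826.
(3,1): S=36.3039. Δ = (V_up−V_dn)/(S_up−S_dn) = (-46.8437−-63.5434)/(49.7363−33.0366) = 1.0000. V = [p*·-46.8437 + (1−p*)·-63.5434]/1.15 = -47.6787. B = V − Δ·S = -83.9826.
(3,2): S=54.6553. Δ = (V_up−V_dn)/(S_up−S_dn) = (-21.7022−-46.8437)/(74.8778−49.7363) = 1.0000. V = [p*·-21.7022 + (1−p*)·-46.8437]/1.15 = -29.3273. B = V − Δ·S = -83.9826.
(3,3): S=82.2833. Δ = (V_up−V_dn)/(S_up−S_dn) = (16.1481−-21.7022)/(112.7281−74.8778) = 1.0000. V = [p*·16.1481 + (1−p*)·-21.7022]/1.15 = -1.6993. B = V − Δ·S = -83.9826.
(2,0): S=26.4992. Δ = (V_up−V_dn)/(S_up−S_dn) = (-47.6787−-59.8683)/(36.3039−24.1143) = 1.0000. V = [p*·-47.6787 + (1−p*)·-59.8683]/1.15 = -46.5292. B = V − Δ·S = -73.0284.
(2,1): S=39.8944. Δ = (V_up−V_dn)/(S_up−S_dn) = (-29.3273−-47.6787)/(54.6553−36.3039) = 1.0000. V = [p*·-29.3273 + (1−p*)·-47.6787]/1.15 = -33.1340. B = V − Δ·S = -73.0284.
(2,2): S=60.0608. Δ = (V_up−V_dn)/(S_up−S_dn) = (-1.6993−-29.3273)/(82.2833−54.6553) = 1.0000. V = [p*·-1.6993 + (1−p*)·-29.3273]/1.15 = -12.9676. B = V − Δ·S = -73.0284.
(1,0): S=29.1200. Δ = (V_up−V_dn)/(S_up−S_dn) = (-33.1340−-46.5292)/(39.8944−26.4992) = 1.0000. V = [p*·-33.1340 + (1−p*)·-46.5292]/1.15 = -34.3829. B = V − Δ·S = -63.5029.
(1,1): S=43.8400. Δ = (V_up−V_dn)/(S_up−S_dn) = (-12.9676−-33.1340)/(60.0608−39.8944) = 1.0000. V = [p*·-12.9676 + (1−p*)·-33.1340]/1.15 = -19.6629. B = V − Δ·S = -63.5029.
(0,0): S=32.0000. Δ = (V_up−V_dn)/(S_up−S_dn) = (-19.6629−-34.3829)/(43.8400−29.1200) = 1.0000. V = [p*·-19.6629 + (1−p*)·-34.3829]/1.15 = -23.2199. B = V − Δ·S = -55.2199.
The time-0 hedge costs -23.2199, which is the no-arbitrage price.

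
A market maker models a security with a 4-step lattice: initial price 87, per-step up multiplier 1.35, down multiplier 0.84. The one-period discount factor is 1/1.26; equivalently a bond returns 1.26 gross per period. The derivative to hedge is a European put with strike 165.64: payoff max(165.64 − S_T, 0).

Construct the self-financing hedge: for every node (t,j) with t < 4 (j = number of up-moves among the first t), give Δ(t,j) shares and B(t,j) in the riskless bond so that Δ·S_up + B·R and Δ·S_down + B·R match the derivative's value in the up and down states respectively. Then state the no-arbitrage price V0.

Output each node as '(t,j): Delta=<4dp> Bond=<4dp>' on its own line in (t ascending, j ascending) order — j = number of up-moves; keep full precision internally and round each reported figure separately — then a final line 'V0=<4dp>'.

(0,0): Delta=-0.2557 Bond=25.6899
(1,0): Delta=-0.8377 Bond=74.8950
(1,1): Delta=-0.1782 Bond=23.2566
(2,0): Delta=-1.0000 Bond=104.3336
(2,1): Delta=-0.8160 Bond=92.2321
(2,2): Delta=-0.0931 Bond=15.8186
(3,0): Delta=-1.0000 Bond=131.4603
(3,1): Delta=-1.0000 Bond=131.4603
(3,2): Delta=-0.7915 Bond=112.9450
(3,3): Delta=0.0000 Bond=0.0000
V0=3.4398

No-arbitrage ⇒ martingale measure with p* = (R−d)/(u−d) = 0.8235.
Terminal payoffs: V(4,0)=122.3252, V(4,1)=96.0269, V(4,2)=53.7618, V(4,3)=0.0000, V(4,4)=0.0000
  t=3,j=0: stock 51.5652 → up 69.6131 (V=96.0269), down 43.3148 (V=122.3252). Price 79.8951; hedge Δ=-1.0000, bond B=131.4603.
  t=3,j=1: stock 82.8727 → up 111.8782 (V=53.7618), down 69.6131 (V=96.0269). Price 48.5876; hedge Δ=-1.0000, bond B=131.4603.
  t=3,j=2: stock 133.1883 → up 179.8042 (V=0.0000), down 111.8782 (V=53.7618). Price 7.5297; hedge Δ=-0.7915, bond B=112.9450.
  t=3,j=3: stock 214.0526 → up 288.9710 (V=0.0000), down 179.8042 (V=0.0000). Price 0.0000; hedge Δ=0.0000, bond B=0.0000.
  t=2,j=0: stock 61.3872 → up 82.8727 (V=48.5876), down 51.5652 (V=79.8951). Price 42.9464; hedge Δ=-1.0000, bond B=104.3336.
  t=2,j=1: stock 98.6580 → up 133.1883 (V=7.5297), down 82.8727 (V=48.5876). Price 11.7263; hedge Δ=-0.8160, bond B=92.2321.
  t=2,j=2: stock 158.5575 → up 214.0526 (V=0.0000), down 133.1883 (V=7.5297). Price 1.0546; hedge Δ=-0.0931, bond B=15.8186.
  t=1,j=0: stock 73.0800 → up 98.6580 (V=11.7263), down 61.3872 (V=42.9464). Price 13.6792; hedge Δ=-0.8377, bond B=74.8950.
  t=1,j=1: stock 117.4500 → up 158.5575 (V=1.0546), down 98.6580 (V=11.7263). Price 2.3316; hedge Δ=-0.1782, bond B=23.2566.
  t=0,j=0: stock 87.0000 → up 117.4500 (V=2.3316), down 73.0800 (V=13.6792). Price 3.4398; hedge Δ=-0.2557, bond B=25.6899.
Self-financing check: at every node Δ·S+B equals the discounted successor values.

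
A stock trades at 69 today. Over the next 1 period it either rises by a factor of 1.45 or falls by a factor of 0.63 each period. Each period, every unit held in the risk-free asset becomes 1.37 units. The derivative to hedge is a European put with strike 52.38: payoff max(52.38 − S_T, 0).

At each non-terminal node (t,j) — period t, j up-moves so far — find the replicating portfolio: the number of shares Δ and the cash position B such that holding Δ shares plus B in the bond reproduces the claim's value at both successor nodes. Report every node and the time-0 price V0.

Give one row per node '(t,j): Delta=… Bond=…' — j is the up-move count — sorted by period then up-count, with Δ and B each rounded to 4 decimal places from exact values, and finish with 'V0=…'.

Risk-neutral probability p* = (R−d)/(u−d) = (1.37−0.63)/(1.45−0.63) = 0.9024.
Terminal values V(1,·): V(1,0)=8.9100, V(1,1)=0.0000
Node (0,0) S=69.0000: V=(p*·0.0000+(1−p*)·8.9100)/1.37=0.6345; Δ=(0.0000−8.9100)/(100.0500−43.4700)=-0.1575; B=V−Δ·S=11.5004
Check: Δ(0,0)·S0 + B(0,0) = 0.6345 = V0.

(0,0): Delta=-0.1575 Bond=11.5004
V0=0.6345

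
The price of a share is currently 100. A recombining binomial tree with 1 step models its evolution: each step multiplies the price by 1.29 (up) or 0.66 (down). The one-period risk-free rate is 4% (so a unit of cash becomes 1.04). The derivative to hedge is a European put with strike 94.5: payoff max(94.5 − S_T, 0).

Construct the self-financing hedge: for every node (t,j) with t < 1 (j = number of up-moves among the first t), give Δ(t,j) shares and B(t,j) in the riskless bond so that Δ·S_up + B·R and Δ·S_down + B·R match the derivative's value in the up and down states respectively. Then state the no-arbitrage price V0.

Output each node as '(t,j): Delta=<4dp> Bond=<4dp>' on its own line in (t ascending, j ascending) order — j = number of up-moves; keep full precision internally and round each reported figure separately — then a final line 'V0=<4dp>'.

(0,0): Delta=-0.4524 Bond=56.1126
V0=10.8745

The replicating-portfolio and risk-neutral prices coincide; use p* = (1.04−0.66)/(1.29−0.66) = 0.6032 for the latter.
Payoff layer (t=1): V(1,0)=28.5000, V(1,1)=0.0000
  t=0,j=0: stock 100.0000 → up 129.0000 (V=0.0000), down 66.0000 (V=28.5000). Price 10.8745; hedge Δ=-0.4524, bond B=56.1126.
Root portfolio cost Δ·100+B reproduces V0=10.8745.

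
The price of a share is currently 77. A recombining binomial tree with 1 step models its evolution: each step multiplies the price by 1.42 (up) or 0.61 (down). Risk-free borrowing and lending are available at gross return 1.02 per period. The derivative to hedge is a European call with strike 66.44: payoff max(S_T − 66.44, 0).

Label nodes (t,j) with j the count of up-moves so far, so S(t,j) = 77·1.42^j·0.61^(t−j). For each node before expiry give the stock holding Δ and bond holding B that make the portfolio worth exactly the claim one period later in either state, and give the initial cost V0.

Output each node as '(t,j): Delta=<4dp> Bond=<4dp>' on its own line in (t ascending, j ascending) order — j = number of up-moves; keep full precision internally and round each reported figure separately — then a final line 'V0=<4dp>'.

No-arbitrage ⇒ martingale measure with p* = (R−d)/(u−d) = 0.5062.
Terminal payoffs: V(1,0)=0.0000, V(1,1)=42.9000
(0,0): S=77.0000. Δ = (V_up−V_dn)/(S_up−S_dn) = (42.9000−0.0000)/(109.3400−46.9700) = 0.6878. V = [p*·42.9000 + (1−p*)·0.0000]/1.02 = 21.2890. B = V − Δ·S = -31.6739.
Each (Δ,B) replicates both successor values, so the strategy is self-financing and V0 is arbitrage-free.

(0,0): Delta=0.6878 Bond=-31.6739
V0=21.2890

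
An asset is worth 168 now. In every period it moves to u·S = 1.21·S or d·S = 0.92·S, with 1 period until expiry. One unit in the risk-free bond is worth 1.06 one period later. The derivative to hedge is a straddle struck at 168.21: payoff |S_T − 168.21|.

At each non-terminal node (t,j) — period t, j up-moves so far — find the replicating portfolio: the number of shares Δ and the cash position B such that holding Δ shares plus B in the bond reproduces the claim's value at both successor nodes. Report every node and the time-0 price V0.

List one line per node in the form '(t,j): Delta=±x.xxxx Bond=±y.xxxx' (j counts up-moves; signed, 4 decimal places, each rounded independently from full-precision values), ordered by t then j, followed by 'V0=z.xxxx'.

(0,0): Delta=0.4397 Bond=-51.2293
V0=22.6327

Since d<R<u, set p* = (R−d)/(u−d) = 0.4828; price each node as the discounted p*-expectation of its children.
At expiry t=1: V(1,0)=13.6500, V(1,1)=35.0700
  t=0,j=0: stock 168.0000 → up 203.2800 (V=35.0700), down 154.5600 (V=13.6500). Price 22.6327; hedge Δ=0.4397, bond B=-51.2293.
Root portfolio cost Δ·168+B reproduces V0=22.6327.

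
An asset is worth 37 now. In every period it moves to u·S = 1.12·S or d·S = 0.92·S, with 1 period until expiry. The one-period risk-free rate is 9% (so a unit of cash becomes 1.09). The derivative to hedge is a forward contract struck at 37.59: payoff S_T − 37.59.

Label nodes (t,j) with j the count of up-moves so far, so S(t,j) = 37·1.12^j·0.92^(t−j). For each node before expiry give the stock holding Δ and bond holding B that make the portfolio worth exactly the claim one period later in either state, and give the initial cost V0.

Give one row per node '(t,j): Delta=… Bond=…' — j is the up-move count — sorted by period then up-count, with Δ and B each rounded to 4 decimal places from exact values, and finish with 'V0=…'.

(0,0): Delta=1.0000 Bond=-34.4862
V0=2.5138

The replicating-portfolio and risk-neutral prices coincide; use p* = (1.09−0.92)/(1.12−0.92) = 0.8500 for the latter.
At expiry t=1: V(1,0)=-3.5500, V(1,1)=3.8500
Node (0,0) S=37.0000: V=(p*·3.8500+(1−p*)·-3.5500)/1.09=2.5138; Δ=(3.8500−-3.5500)/(41.4400−34.0400)=1.0000; B=V−Δ·S=-34.4862
The time-0 hedge costs 2.5138, which is the no-arbitrage price.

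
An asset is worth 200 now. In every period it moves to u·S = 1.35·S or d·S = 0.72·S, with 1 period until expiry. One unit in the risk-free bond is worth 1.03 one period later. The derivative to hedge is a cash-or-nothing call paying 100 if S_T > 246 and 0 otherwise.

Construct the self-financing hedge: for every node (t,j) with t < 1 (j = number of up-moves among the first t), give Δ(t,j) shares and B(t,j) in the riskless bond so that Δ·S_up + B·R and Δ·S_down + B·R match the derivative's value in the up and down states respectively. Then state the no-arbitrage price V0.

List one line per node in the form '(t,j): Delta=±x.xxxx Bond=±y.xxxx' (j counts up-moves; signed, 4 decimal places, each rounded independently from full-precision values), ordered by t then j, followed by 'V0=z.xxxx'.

No-arbitrage ⇒ martingale measure with p* = (R−d)/(u−d) = 0.4921.
Terminal payoffs: V(1,0)=0.0000, V(1,1)=100.0000
Node (0,0) S=200.0000: V=(p*·100.0000+(1−p*)·0.0000)/1.03=47.7732; Δ=(100.0000−0.0000)/(270.0000−144.0000)=0.7937; B=V−Δ·S=-110.9570
Each (Δ,B) replicates both successor values, so the strategy is self-financing and V0 is arbitrage-free.

(0,0): Delta=0.7937 Bond=-110.9570
V0=47.7732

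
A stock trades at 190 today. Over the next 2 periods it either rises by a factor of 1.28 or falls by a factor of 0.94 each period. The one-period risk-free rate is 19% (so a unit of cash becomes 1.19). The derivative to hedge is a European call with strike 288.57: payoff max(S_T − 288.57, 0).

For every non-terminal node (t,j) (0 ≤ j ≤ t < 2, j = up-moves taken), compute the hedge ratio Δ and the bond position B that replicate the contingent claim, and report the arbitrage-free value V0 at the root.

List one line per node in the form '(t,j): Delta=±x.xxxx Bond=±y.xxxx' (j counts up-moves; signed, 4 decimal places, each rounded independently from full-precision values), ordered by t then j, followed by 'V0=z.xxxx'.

(0,0): Delta=0.2174 Bond=-32.6241
(1,0): Delta=0.0000 Bond=0.0000
(1,1): Delta=0.2748 Bond=-52.7989
V0=8.6766

Risk-neutral probability p* = (R−d)/(u−d) = (1.19−0.94)/(1.28−0.94) = 0.7353.
Payoff layer (t=2): V(2,0)=0.0000, V(2,1)=0.0000, V(2,2)=22.7260
Node (1,0) S=178.6000: V=(p*·0.0000+(1−p*)·0.0000)/1.19=0.0000; Δ=(0.0000−0.0000)/(228.6080−167.8840)=0.0000; B=V−Δ·S=0.0000
Node (1,1) S=243.2000: V=(p*·22.7260+(1−p*)·0.0000)/1.19=14.0423; Δ=(22.7260−0.0000)/(311.2960−228.6080)=0.2748; B=V−Δ·S=-52.7989
Node (0,0) S=190.0000: V=(p*·14.0423+(1−p*)·0.0000)/1.19=8.6766; Δ=(14.0423−0.0000)/(243.2000−178.6000)=0.2174; B=V−Δ·S=-32.6241
Root portfolio cost Δ·190+B reproduces V0=8.6766.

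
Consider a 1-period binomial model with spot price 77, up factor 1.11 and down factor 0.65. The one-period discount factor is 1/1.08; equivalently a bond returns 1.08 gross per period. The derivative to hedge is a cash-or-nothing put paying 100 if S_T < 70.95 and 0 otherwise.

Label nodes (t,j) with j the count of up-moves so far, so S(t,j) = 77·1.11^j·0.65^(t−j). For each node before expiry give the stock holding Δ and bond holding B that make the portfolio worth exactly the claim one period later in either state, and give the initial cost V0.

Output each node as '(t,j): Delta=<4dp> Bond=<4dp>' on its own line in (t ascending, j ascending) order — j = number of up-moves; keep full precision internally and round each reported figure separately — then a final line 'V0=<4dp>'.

(0,0): Delta=-2.8233 Bond=223.4300
V0=6.0386

Under the risk-neutral measure, an up-move has probability p* = (R−d)/(u−d) = 0.9348 and values discount at R = 1.08.
Payoff layer (t=1): V(1,0)=100.0000, V(1,1)=0.0000
Node (0,0) S=77.0000: V=(p*·0.0000+(1−p*)·100.0000)/1.08=6.0386; Δ=(0.0000−100.0000)/(85.4700−50.0500)=-2.8233; B=V−Δ·S=223.4300
Root portfolio cost Δ·77+B reproduces V0=6.0386.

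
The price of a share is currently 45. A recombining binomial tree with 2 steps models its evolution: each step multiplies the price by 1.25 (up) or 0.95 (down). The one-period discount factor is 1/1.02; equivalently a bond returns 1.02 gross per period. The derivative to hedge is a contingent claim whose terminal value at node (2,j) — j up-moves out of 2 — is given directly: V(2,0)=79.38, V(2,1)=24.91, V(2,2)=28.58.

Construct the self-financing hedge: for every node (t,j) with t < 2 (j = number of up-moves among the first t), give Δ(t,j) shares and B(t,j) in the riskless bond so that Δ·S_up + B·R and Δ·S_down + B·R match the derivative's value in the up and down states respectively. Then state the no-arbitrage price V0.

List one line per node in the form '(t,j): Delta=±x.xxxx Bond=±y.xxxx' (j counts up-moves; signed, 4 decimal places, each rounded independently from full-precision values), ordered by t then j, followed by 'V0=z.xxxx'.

(0,0): Delta=-2.9705 Bond=188.5810
(1,0): Delta=-4.2472 Bond=246.9297
(1,1): Delta=0.2175 Bond=13.0278
V0=54.9078

The replicating-portfolio and risk-neutral prices coincide; use p* = (1.02−0.95)/(1.25−0.95) = 0.2333 for the latter.
At expiry t=2: V(2,0)=79.3800, V(2,1)=24.9100, V(2,2)=28.5800
Node (1,0) S=42.7500: V=(p*·24.9100+(1−p*)·79.3800)/1.02=65.3631; Δ=(24.9100−79.3800)/(53.4375−40.6125)=-4.2472; B=V−Δ·S=246.9297
Node (1,1) S=56.2500: V=(p*·28.5800+(1−p*)·24.9100)/1.02=25.2611; Δ=(28.5800−24.9100)/(70.3125−53.4375)=0.2175; B=V−Δ·S=13.0278
Node (0,0) S=45.0000: V=(p*·25.2611+(1−p*)·65.3631)/1.02=54.9078; Δ=(25.2611−65.3631)/(56.2500−42.7500)=-2.9705; B=V−Δ·S=188.5810
The time-0 hedge costs 54.9078, which is the no-arbitrage price.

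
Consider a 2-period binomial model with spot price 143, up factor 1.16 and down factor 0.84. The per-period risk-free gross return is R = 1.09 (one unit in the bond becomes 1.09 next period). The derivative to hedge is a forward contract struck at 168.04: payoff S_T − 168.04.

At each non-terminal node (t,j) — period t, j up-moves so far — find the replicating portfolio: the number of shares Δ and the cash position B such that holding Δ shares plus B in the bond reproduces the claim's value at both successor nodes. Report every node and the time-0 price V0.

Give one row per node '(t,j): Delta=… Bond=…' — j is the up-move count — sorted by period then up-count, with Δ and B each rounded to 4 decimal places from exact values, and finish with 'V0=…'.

(0,0): Delta=1.0000 Bond=-141.4359
(1,0): Delta=1.0000 Bond=-154.1651
(1,1): Delta=1.0000 Bond=-154.1651
V0=1.5641

No-arbitrage ⇒ martingale measure with p* = (R−d)/(u−d) = 0.7813.
Terminal values V(2,·): V(2,0)=-67.1392, V(2,1)=-28.7008, V(2,2)=24.3808
Node (1,0) S=120.1200: V=(p*·-28.7008+(1−p*)·-67.1392)/1.09=-34.0451; Δ=(-28.7008−-67.1392)/(139.3392−100.9008)=1.0000; B=V−Δ·S=-154.1651
Node (1,1) S=165.8800: V=(p*·24.3808+(1−p*)·-28.7008)/1.09=11.7149; Δ=(24.3808−-28.7008)/(192.4208−139.3392)=1.0000; B=V−Δ·S=-154.1651
Node (0,0) S=143.0000: V=(p*·11.7149+(1−p*)·-34.0451)/1.09=1.5641; Δ=(11.7149−-34.0451)/(165.8800−120.1200)=1.0000; B=V−Δ·S=-141.4359
Each (Δ,B) replicates both successor values, so the strategy is self-financing and V0 is arbitrage-free.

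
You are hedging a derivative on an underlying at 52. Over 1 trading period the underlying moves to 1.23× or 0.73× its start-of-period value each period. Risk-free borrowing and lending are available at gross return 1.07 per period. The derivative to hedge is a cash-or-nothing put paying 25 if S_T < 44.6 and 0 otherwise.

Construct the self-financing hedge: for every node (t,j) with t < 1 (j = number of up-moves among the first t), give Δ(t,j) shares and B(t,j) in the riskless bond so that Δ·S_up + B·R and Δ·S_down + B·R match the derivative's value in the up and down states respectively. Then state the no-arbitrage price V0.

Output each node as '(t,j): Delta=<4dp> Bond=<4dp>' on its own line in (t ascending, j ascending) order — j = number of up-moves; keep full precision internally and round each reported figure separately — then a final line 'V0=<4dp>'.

(0,0): Delta=-0.9615 Bond=57.4766
V0=7.4766

Since d<R<u, set p* = (R−d)/(u−d) = 0.6800; price each node as the discounted p*-expectation of its children.
At expiry t=1: V(1,0)=25.0000, V(1,1)=0.0000
(0,0): S=52.0000. Δ = (V_up−V_dn)/(S_up−S_dn) = (0.0000−25.0000)/(63.9600−37.9600) = -0.9615. V = [p*·0.0000 + (1−p*)·25.0000]/1.07 = 7.4766. B = V − Δ·S = 57.4766.
The time-0 hedge costs 7.4766, which is the no-arbitrage price.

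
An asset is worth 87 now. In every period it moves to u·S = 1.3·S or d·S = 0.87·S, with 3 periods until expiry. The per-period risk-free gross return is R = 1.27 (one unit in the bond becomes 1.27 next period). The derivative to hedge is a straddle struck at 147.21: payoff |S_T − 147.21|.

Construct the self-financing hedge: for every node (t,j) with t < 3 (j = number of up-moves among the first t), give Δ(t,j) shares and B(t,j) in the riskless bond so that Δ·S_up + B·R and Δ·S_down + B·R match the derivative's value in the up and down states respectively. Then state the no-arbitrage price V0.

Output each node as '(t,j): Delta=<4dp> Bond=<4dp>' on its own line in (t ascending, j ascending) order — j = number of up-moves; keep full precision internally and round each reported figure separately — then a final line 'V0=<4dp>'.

(0,0): Delta=0.2600 Bond=-3.2273
(1,0): Delta=-1.0000 Bond=91.2704
(1,1): Delta=0.3232 Bond=-11.2514
(2,0): Delta=-1.0000 Bond=115.9134
(2,1): Delta=-1.0000 Bond=115.9134
(2,2): Delta=0.3897 Bond=-24.0545
V0=19.3923

Under the risk-neutral measure, an up-move has probability p* = (R−d)/(u−d) = 0.9302 and values discount at R = 1.27.
Terminal payoffs: V(3,0)=89.9202, V(3,1)=61.6046, V(3,2)=19.2939, V(3,3)=43.9290
  t=2,j=0: stock 65.8503 → up 85.6054 (V=61.6046), down 57.2898 (V=89.9202). Price 50.0631; hedge Δ=-1.0000, bond B=115.9134.
  t=2,j=1: stock 98.3970 → up 127.9161 (V=19.2939), down 85.6054 (V=61.6046). Price 17.5164; hedge Δ=-1.0000, bond B=115.9134.
  t=2,j=2: stock 147.0300 → up 191.1390 (V=43.9290), down 127.9161 (V=19.2939). Price 33.2364; hedge Δ=0.3897, bond B=-24.0545.
  t=1,j=0: stock 75.6900 → up 98.3970 (V=17.5164), down 65.8503 (V=50.0631). Price 15.5804; hedge Δ=-1.0000, bond B=91.2704.
  t=1,j=1: stock 113.1000 → up 147.0300 (V=33.2364), down 98.3970 (V=17.5164). Price 25.3068; hedge Δ=0.3232, bond B=-11.2514.
  t=0,j=0: stock 87.0000 → up 113.1000 (V=25.3068), down 75.6900 (V=15.5804). Price 19.3923; hedge Δ=0.2600, bond B=-3.2273.
Root portfolio cost Δ·87+B reproduces V0=19.3923.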